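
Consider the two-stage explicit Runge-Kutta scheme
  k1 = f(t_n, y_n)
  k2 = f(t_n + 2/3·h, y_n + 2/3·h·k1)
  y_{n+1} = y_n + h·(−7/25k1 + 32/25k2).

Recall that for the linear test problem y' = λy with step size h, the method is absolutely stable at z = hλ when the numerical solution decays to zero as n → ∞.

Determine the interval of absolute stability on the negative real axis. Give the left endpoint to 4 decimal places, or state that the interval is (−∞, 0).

With y'=λy (z=hλ):
  k1=λy_n ⇒ h·k1=z·y_n;  k2=λ(1+2/3z)y_n ⇒ h·k2=z(1+2/3z)y_n
  y_{n+1}/y_n = 1 − 7/25z + 32/25z(1+2/3z) = 1 + z + 64/75z²
  R(z) = 1 + z + 64/75z².

Boundary: |R(x)|=1, x<0.
x=-1.29: |R|=1.1300
R=1: x+64/75x²=0 ⇒ x=−75/64=-1.1719; min R=1−1/(4·64/75)=0.7070>−1
Confirm numerically:
  x=-0.949: |R|=0.81951 <1
  x=-0.929: |R|=0.80746 <1
  x=-0.843: |R|=0.76342 <1
  x=-0.629: |R|=0.70861 <1
  x=-1.494: |R|=1.41067 >1
  x=-1.327: |R|=1.17566 >1
Interval (-1.1719, 0).

(-1.1719, 0).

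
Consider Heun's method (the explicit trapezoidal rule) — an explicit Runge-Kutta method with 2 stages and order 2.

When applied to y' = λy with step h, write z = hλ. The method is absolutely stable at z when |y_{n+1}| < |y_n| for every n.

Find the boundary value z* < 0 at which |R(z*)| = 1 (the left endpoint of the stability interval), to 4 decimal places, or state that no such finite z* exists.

With y'=λy (z=hλ):
  order 2, 2-stage ⇒ R(z)=1+z+z^2/2
  (e.g. R(-0.32)=0.73120, |R|=0.73120)

Need |R(x)|<1, x<0.
x=-0.32: |R|=0.7312
|R(-2.25)|=1.2812 |R(-1.5)|=0.6250 |R(-1.48)|=0.6152
Bisect:
  x_lo=-2.3721 |R|=1.4414  x_hi=-0.1572 |R|=0.8552
  mid=-1.26465 |R|=0.53502 →hi
  mid=-1.81839 |R|=0.83488 →hi
  mid=-2.09525 |R|=1.09979 →lo
  mid=-1.95682 |R|=0.95775 →hi
  mid=-2.02604 |R|=1.02637 →lo
  mid=-1.99143 |R|=0.99146 →hi
  mid=-2.00873 |R|=1.00877 →lo
  ...
  [-2.00008,-1.99994] ⇒ x*=-2.0000
Stable set (-2.0000, 0).

z* = -2.0000.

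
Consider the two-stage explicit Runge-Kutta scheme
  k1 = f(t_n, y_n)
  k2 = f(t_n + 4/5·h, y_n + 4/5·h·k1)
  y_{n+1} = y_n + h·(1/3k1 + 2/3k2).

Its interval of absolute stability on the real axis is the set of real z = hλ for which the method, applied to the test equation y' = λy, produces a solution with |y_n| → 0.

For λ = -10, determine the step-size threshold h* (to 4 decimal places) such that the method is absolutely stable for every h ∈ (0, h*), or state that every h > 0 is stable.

(-1.8750,0); λ=-10 ⇒ h* = (15/8)/10 = 0.1875.

With y'=λy (z=hλ):
  k1=λy_n ⇒ h·k1=z·y_n;  k2=λ(1+4/5z)y_n ⇒ h·k2=z(1+4/5z)y_n
  y_{n+1}/y_n = 1 + 1/3z + 2/3z(1+4/5z) = 1 + z + 8/15z²
  R(z) = 1 + z + 8/15z².

Boundary: |R(x)|=1, x<0.
x=-1.71: |R|=0.8495
R=1: x+8/15x²=0 ⇒ x=−15/8=-1.8750; min R=1−1/(4·8/15)=0.5312>−1
Confirm numerically:
  x=-1.853: |R|=0.97826 <1
  x=-1.287: |R|=0.59640 <1
  x=-1.237: |R|=0.57909 <1
  x=-2.289: |R|=1.50541 >1
  x=-2.054: |R|=1.19609 >1
  x=-1.967: |R|=1.09651 >1
So |R|<1 on (-1.8750, 0).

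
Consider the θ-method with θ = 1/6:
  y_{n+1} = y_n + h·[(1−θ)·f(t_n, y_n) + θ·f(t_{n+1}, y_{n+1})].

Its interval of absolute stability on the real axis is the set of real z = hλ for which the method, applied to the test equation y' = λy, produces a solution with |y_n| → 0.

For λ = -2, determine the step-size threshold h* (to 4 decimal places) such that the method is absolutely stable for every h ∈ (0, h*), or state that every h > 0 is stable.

(-3.0000,0); λ=-2 ⇒ h* = (3)/2 = 1.5000.

Test eqn y'=λy, z=hλ:
  y_{n+1} = y_n + z·[5/6·y_n + 1/6·y_{n+1}] ⇒ (1 − 1/6z)y_{n+1} = (1 + 5/6z)y_n
  so R(z) = (1 + 5/6z)/(1 − 1/6z).

Solve |R(x)|<1 on ℝ⁻.
x=-1.09: |R|=0.0776
R=−1: 1+5/6x = −1+1/6x ⇒ -2/3x=2 ⇒ x=2/(-2/3)=-3.0000
Confirm numerically:
  x=-2.975: |R|=0.98886 <1
  x=-1.800: |R|=0.38462 <1
  x=-1.597: |R|=0.26129 <1
  x=-1.429: |R|=0.15413 <1
  x=-3.452: |R|=1.19128 >1
  x=-3.359: |R|=1.15344 >1
Stable set (-3.0000, 0).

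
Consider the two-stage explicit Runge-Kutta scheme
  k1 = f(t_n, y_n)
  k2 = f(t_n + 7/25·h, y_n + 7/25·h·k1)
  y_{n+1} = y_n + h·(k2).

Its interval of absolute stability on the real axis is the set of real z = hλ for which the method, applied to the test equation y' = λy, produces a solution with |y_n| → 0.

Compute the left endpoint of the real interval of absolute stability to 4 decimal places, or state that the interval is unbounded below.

z* = -3.5714.

Set f=λy, z=hλ:
  k1=λy_n ⇒ h·k1=z·y_n;  k2=λ(1+7/25z)y_n ⇒ h·k2=z(1+7/25z)y_n
  y_{n+1}/y_n = 1 + z(1+7/25z) = 1 + z + 7/25z²
  Hence R(z) = 1 + z + 7/25z².

Solve |R(x)|<1 on ℝ⁻.
x=-1.38: |R|=0.1532
R=1: x+7/25x²=0 ⇒ x=−25/7=-3.5714; min R=1−1/(4·7/25)=0.1071>−1
Confirm numerically:
  x=-2.766: |R|=0.37621 <1
  x=-2.503: |R|=0.25120 <1
  x=-1.644: |R|=0.11277 <1
  x=-3.879: |R|=1.33406 >1
  x=-3.761: |R|=1.19963 >1
Interval (-3.5714, 0).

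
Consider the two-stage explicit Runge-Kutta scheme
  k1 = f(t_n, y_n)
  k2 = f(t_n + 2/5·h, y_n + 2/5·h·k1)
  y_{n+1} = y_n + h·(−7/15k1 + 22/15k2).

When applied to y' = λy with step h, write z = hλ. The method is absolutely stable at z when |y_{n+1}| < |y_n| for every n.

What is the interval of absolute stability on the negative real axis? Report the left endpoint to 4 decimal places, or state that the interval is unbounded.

Set f=λy, z=hλ:
  k1=λy_n ⇒ h·k1=z·y_n;  k2=λ(1+2/5z)y_n ⇒ h·k2=z(1+2/5z)y_n
  y_{n+1}/y_n = 1 − 7/15z + 22/15z(1+2/5z) = 1 + z + 44/75z²
  ⇒ R(z) = 1 + z + 44/75z².

Find x<0 with |R(x)|<1.
x=-0.61: |R|=0.6083
R=1: x+44/75x²=0 ⇒ x=−75/44=-1.7045; min R=1−1/(4·44/75)=0.5739>−1
Confirm numerically:
  x=-1.393: |R|=0.74540 <1
  x=-0.892: |R|=0.57479 <1
  x=-0.722: |R|=0.58382 <1
  x=-0.690: |R|=0.58931 <1
  x=-2.113: |R|=1.50633 >1
  x=-1.738: |R|=1.03411 >1
So |R|<1 on (-1.7045, 0).

z∈(-1.7045,0).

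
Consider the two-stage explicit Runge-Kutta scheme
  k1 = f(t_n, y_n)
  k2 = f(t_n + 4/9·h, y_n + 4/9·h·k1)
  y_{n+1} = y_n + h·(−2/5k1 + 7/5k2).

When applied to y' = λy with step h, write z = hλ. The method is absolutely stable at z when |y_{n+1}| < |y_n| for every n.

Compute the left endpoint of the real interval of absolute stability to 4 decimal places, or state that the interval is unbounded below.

left endpoint -1.6071.

Set f=λy, z=hλ:
  k1=λy_n ⇒ h·k1=z·y_n;  k2=λ(1+4/9z)y_n ⇒ h·k2=z(1+4/9z)y_n
  y_{n+1}/y_n = 1 − 2/5z + 7/5z(1+4/9z) = 1 + z + 28/45z²
  R(z) = 1 + z + 28/45z².

Boundary: |R(x)|=1, x<0.
x=-1.55: |R|=0.9449
R=1: x+28/45x²=0 ⇒ x=−45/28=-1.6071; min R=1−1/(4·28/45)=0.5982>−1
Confirm numerically:
  x=-1.581: |R|=0.97428 <1
  x=-1.057: |R|=0.63818 <1
  x=-1.030: |R|=0.63012 <1
  x=-0.988: |R|=0.61938 <1
  x=-2.151: |R|=1.72790 >1
  x=-2.102: |R|=1.64723 >1
  x=-1.896: |R|=1.34077 >1
So |R|<1 on (-1.6071, 0).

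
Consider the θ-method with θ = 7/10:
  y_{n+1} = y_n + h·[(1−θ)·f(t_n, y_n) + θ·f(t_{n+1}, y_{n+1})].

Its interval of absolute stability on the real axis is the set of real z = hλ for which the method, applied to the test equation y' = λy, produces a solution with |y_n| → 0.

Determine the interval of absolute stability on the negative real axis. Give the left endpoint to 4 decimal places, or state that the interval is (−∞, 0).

With y'=λy (z=hλ):
  y_{n+1} = y_n + z·[3/10·y_n + 7/10·y_{n+1}] ⇒ (1 − 7/10z)y_{n+1} = (1 + 3/10z)y_n
  ⇒ R(z) = (1 + 3/10z)/(1 − 7/10z).

Need |R(x)|<1, x<0.
x=-0.7: |R|=0.5302
x=-2: |R|=0.1667
x=-10: |R|=0.2500
x=-100: |R|=0.4085
θ=7/10≥1/2 ⇒ |1+3/10x|<|1−7/10x| ∀x<0 ⇒ interval (−∞,0).

(−∞, 0) — no finite endpoint.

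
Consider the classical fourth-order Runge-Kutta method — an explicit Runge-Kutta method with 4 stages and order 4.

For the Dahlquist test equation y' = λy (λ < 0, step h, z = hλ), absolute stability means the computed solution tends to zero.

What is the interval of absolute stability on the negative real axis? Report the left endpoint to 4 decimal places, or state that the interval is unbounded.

Set f=λy, z=hλ:
  order 4, 4-stage ⇒ R(z)=1+z+z^2/2+z^3/6+z^4/24
  (e.g. R(-1.22)=0.31386, |R|=0.31386)

Find x<0 with |R(x)|<1.
x=-1.22: |R|=0.3139
|R(-2.73)|=0.9198 |R(-2.49)|=0.6387
Bisect:
  x_lo=-3.3652 |R|=2.2889  x_hi=-0.1180 |R|=0.8887
  mid=-1.74157 |R|=0.27789 →hi
  mid=-2.55336 |R|=0.70304 →hi
  mid=-2.95925 |R|=1.29556 →lo
  mid=-2.75631 |R|=0.95717 →hi
  mid=-2.85778 |R|=1.11490 →lo
  mid=-2.80704 |R|=1.03329 →lo
  mid=-2.78168 |R|=0.99456 →hi
  mid=-2.79436 |R|=1.01375 →lo
  mid=-2.78802 |R|=1.00411 →lo
  ...
  [-2.78544,-2.78524] ⇒ x*=-2.7853
So |R|<1 on (-2.7853, 0).

z∈(-2.7853,0).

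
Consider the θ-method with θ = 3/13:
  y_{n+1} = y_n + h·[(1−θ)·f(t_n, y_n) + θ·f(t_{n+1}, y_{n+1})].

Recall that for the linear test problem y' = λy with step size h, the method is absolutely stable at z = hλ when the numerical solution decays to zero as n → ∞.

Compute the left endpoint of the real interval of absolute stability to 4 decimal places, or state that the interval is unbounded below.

z* = -3.7143.

With y'=λy (z=hλ):
  y_{n+1} = y_n + z·[10/13·y_n + 3/13·y_{n+1}] ⇒ (1 − 3/13z)y_{n+1} = (1 + 10/13z)y_n
  R(z) = (1 + 10/13z)/(1 − 3/13z).

Need |R(x)|<1, x<0.
x=-0.87: |R|=0.2755
R=−1: 1+10/13x = −1+3/13x ⇒ -7/13x=2 ⇒ x=2/(-7/13)=-3.7143
Confirm numerically:
  x=-3.157: |R|=0.82640 <1
  x=-3.023: |R|=0.78073 <1
  x=-2.735: |R|=0.67673 <1
  x=-2.228: |R|=0.47145 <1
  x=-4.180: |R|=1.12764 >1
  x=-3.871: |R|=1.04457 >1
  x=-3.767: |R|=1.01518 >1
Stable set (-3.7143, 0).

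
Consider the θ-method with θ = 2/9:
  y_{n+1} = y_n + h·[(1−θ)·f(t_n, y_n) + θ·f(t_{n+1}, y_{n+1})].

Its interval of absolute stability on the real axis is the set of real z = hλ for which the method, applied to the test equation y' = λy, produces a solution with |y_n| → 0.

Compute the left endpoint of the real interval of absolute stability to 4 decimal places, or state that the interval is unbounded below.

z* = -3.6000.

Set f=λy, z=hλ:
  y_{n+1} = y_n + z·[7/9·y_n + 2/9·y_{n+1}] ⇒ (1 − 2/9z)y_{n+1} = (1 + 7/9z)y_n
  so R(z) = (1 + 7/9z)/(1 − 2/9z).

Solve |R(x)|<1 on ℝ⁻.
x=-1.68: |R|=0.2233
R=−1: 1+7/9x = −1+2/9x ⇒ -5/9x=2 ⇒ x=2/(-5/9)=-3.6000
Confirm numerically:
  x=-2.524: |R|=0.61703 <1
  x=-2.087: |R|=0.42576 <1
  x=-1.500: |R|=0.12500 <1
  x=-4.048: |R|=1.13102 >1
  x=-3.644: |R|=1.01351 >1
Stable set (-3.6000, 0).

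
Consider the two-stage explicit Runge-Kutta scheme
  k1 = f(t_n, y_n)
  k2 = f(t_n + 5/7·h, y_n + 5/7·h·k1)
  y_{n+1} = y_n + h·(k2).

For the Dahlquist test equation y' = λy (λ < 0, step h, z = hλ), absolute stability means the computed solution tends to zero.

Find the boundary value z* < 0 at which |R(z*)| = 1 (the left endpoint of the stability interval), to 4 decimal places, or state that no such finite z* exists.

Set f=λy, z=hλ:
  k1=λy_n ⇒ h·k1=z·y_n;  k2=λ(1+5/7z)y_n ⇒ h·k2=z(1+5/7z)y_n
  y_{n+1}/y_n = 1 + z(1+5/7z) = 1 + z + 5/7z²
  Hence R(z) = 1 + z + 5/7z².

Find x<0 with |R(x)|<1.
x=-0.57: |R|=0.6621
R=1: x+5/7x²=0 ⇒ x=−7/5=-1.4000; min R=1−1/(4·5/7)=0.6500>−1
Confirm numerically:
  x=-1.220: |R|=0.84314 <1
  x=-1.109: |R|=0.76949 <1
  x=-0.918: |R|=0.68395 <1
  x=-0.737: |R|=0.65098 <1
  x=-1.860: |R|=1.61114 >1
  x=-1.634: |R|=1.27311 >1
Stable set (-1.4000, 0).

z* = -1.4000.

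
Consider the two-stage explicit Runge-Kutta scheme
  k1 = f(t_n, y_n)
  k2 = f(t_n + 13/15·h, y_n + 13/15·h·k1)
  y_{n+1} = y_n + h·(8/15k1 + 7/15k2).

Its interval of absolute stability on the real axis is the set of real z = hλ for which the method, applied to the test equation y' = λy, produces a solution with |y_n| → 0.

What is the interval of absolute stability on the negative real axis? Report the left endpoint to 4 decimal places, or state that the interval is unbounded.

(-2.4725, 0).

On y'=λy, z=hλ:
  k1=λy_n ⇒ h·k1=z·y_n;  k2=λ(1+13/15z)y_n ⇒ h·k2=z(1+13/15z)y_n
  y_{n+1}/y_n = 1 + 8/15z + 7/15z(1+13/15z) = 1 + z + 91/225z²
  so R(z) = 1 + z + 91/225z².

Find x<0 with |R(x)|<1.
x=-1.02: |R|=0.4008
R=1: x+91/225x²=0 ⇒ x=−225/91=-2.4725; min R=1−1/(4·91/225)=0.3819>−1
Confirm numerically:
  x=-2.108: |R|=0.68922 <1
  x=-1.452: |R|=0.40069 <1
  x=-1.394: |R|=0.39193 <1
  x=-1.280: |R|=0.38264 <1
  x=-2.880: |R|=1.47462 >1
  x=-2.651: |R|=1.19136 >1
Stable set (-2.4725, 0).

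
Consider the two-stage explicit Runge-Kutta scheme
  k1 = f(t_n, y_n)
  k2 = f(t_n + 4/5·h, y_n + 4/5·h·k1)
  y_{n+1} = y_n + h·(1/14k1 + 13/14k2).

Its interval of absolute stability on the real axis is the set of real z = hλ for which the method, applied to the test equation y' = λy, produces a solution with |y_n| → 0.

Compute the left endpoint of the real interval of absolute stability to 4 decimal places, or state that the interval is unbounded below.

left endpoint -1.3462.

With y'=λy (z=hλ):
  k1=λy_n ⇒ h·k1=z·y_n;  k2=λ(1+4/5z)y_n ⇒ h·k2=z(1+4/5z)y_n
  y_{n+1}/y_n = 1 + 1/14z + 13/14z(1+4/5z) = 1 + z + 26/35z²
  so R(z) = 1 + z + 26/35z².

Boundary: |R(x)|=1, x<0.
x=-1.47: |R|=1.1352
R=1: x+26/35x²=0 ⇒ x=−35/26=-1.3462; min R=1−1/(4·26/35)=0.6635>−1
Confirm numerically:
  x=-0.825: |R|=0.68061 <1
  x=-0.775: |R|=0.67118 <1
  x=-0.724: |R|=0.66539 <1
  x=-0.557: |R|=0.67347 <1
  x=-1.658: |R|=1.38409 >1
  x=-1.576: |R|=1.26909 >1
Interval (-1.3462, 0).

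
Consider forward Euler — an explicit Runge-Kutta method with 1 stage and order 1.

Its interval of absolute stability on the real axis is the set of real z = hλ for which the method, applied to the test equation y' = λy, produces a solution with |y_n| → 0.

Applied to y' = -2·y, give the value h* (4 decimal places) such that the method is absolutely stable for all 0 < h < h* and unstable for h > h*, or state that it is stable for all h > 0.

(-2.0000,0); λ=-2 ⇒ h* = 1.0000.

With y'=λy (z=hλ):
  order 1, 1-stage ⇒ R(z)=1+z
  (e.g. R(-0.68)=0.32000, |R|=0.32000)

Find x<0 with |R(x)|<1.
x=-0.68: |R|=0.3200
|R(-2.12)|=1.1200 |R(-1.69)|=0.6900 |R(-1.61)|=0.6100
Bisect:
  x_lo=-2.5383 |R|=1.5383  x_hi=-0.0970 |R|=0.9030
  mid=-1.31761 |R|=0.31761 →hi
  mid=-1.92794 |R|=0.92794 →hi
  mid=-2.23310 |R|=1.23310 →lo
  mid=-2.08052 |R|=1.08052 →lo
  mid=-2.00423 |R|=1.00423 →lo
  mid=-1.96608 |R|=0.96608 →hi
  mid=-1.98516 |R|=0.98516 →hi
  mid=-1.99469 |R|=0.99469 →hi
  mid=-1.99946 |R|=0.99946 →hi
  mid=-2.00184 |R|=1.00184 →lo
  ...
  [-2.00006,-1.99991] ⇒ x*=-2.0000
Stable set (-2.0000, 0).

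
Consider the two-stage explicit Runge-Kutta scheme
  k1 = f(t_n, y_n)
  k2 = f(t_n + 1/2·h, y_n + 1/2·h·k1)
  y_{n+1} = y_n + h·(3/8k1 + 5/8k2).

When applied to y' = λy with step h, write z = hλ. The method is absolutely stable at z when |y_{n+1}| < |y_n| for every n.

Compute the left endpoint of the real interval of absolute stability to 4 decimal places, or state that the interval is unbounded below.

With y'=λy (z=hλ):
  k1=λy_n ⇒ h·k1=z·y_n;  k2=λ(1+1/2z)y_n ⇒ h·k2=z(1+1/2z)y_n
  y_{n+1}/y_n = 1 + 3/8z + 5/8z(1+1/2z) = 1 + z + 5/16z²
  Hence R(z) = 1 + z + 5/16z².

Boundary: |R(x)|=1, x<0.
x=-1.48: |R|=0.2045
R=1: x+5/16x²=0 ⇒ x=−16/5=-3.2000; min R=1−1/(4·5/16)=0.2000>−1
Confirm numerically:
  x=-3.158: |R|=0.95855 <1
  x=-2.536: |R|=0.47378 <1
  x=-1.395: |R|=0.21313 <1
  x=-3.793: |R|=1.70289 >1
  x=-3.770: |R|=1.67153 >1
  x=-3.318: |R|=1.12235 >1
Interval (-3.2000, 0).

left endpoint -3.2000.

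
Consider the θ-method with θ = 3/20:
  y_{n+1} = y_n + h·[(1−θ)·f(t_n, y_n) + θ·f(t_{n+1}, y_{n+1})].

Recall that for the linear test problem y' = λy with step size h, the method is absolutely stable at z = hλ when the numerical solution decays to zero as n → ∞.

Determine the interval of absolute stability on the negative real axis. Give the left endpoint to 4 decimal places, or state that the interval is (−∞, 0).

On y'=λy, z=hλ:
  y_{n+1} = y_n + z·[17/20·y_n + 3/20·y_{n+1}] ⇒ (1 − 3/20z)y_{n+1} = (1 + 17/20z)y_n
  Hence R(z) = (1 + 17/20z)/(1 − 3/20z).

Find x<0 with |R(x)|<1.
x=-1.34: |R|=0.1157
R=−1: 1+17/20x = −1+3/20x ⇒ -7/10x=2 ⇒ x=2/(-7/10)=-2.8571
Confirm numerically:
  x=-1.504: |R|=0.22715 <1
  x=-1.378: |R|=0.14196 <1
  x=-1.349: |R|=0.12197 <1
  x=-2.938: |R|=1.03929 >1
  x=-2.923: |R|=1.03205 >1
So |R|<1 on (-2.8571, 0).

(-2.8571, 0).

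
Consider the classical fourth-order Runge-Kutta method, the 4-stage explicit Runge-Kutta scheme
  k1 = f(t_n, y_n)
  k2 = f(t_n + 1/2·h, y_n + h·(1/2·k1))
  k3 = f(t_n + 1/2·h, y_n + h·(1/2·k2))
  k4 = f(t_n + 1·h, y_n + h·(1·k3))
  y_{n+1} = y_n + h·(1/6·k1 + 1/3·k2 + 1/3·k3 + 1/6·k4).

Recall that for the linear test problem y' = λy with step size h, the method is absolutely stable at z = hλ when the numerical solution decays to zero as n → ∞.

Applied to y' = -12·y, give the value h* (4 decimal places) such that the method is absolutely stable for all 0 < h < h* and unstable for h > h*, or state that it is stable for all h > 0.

(-2.7853,0); λ=-12 ⇒ h* = 0.2321.

On y'=λy, z=hλ:
  order 4, 4-stage ⇒ R(z)=1+z+z^2/2+z^3/6+z^4/24
  (e.g. R(-1.46)=0.27643, |R|=0.27643)

Need |R(x)|<1, x<0.
x=-1.46: |R|=0.2764
|R(-2.61)|=0.7663 |R(-1.64)|=0.2711 |R(-1.17)|=0.3256
Bisect:
  x_lo=-3.1245 |R|=1.6439  x_hi=-0.2837 |R|=0.7530
  mid=-1.70405 |R|=0.27448 →hi
  mid=-2.41425 |R|=0.57030 →hi
  mid=-2.76935 |R|=0.97623 →hi
  mid=-2.94690 |R|=1.27228 →lo
  mid=-2.85813 |R|=1.11548 →lo
  mid=-2.81374 |R|=1.04374 →lo
  mid=-2.79155 |R|=1.00947 →lo
  mid=-2.78045 |R|=0.99272 →hi
  mid=-2.78600 |R|=1.00106 →lo
  mid=-2.78322 |R|=0.99688 →hi
  ...
  [-2.78531,-2.78513] ⇒ x*=-2.7853
Stable set (-2.7853, 0).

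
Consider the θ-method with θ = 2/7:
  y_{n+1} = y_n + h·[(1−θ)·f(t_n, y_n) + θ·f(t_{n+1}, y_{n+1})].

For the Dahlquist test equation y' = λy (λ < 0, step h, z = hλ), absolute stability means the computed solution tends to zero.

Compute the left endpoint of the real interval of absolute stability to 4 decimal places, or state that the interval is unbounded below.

With y'=λy (z=hλ):
  y_{n+1} = y_n + z·[5/7·y_n + 2/7·y_{n+1}] ⇒ (1 − 2/7z)y_{n+1} = (1 + 5/7z)y_n
  Hence R(z) = (1 + 5/7z)/(1 − 2/7z).

Need |R(x)|<1, x<0.
x=-0.86: |R|=0.3096
R=−1: 1+5/7x = −1+2/7x ⇒ -3/7x=2 ⇒ x=2/(-3/7)=-4.6667
Confirm numerically:
  x=-4.102: |R|=0.88858 <1
  x=-3.207: |R|=0.67355 <1
  x=-2.591: |R|=0.48884 <1
  x=-5.209: |R|=1.09341 >1
  x=-5.141: |R|=1.08234 >1
  x=-4.708: |R|=1.00755 >1
Interval (-4.6667, 0).

z* = -4.6667.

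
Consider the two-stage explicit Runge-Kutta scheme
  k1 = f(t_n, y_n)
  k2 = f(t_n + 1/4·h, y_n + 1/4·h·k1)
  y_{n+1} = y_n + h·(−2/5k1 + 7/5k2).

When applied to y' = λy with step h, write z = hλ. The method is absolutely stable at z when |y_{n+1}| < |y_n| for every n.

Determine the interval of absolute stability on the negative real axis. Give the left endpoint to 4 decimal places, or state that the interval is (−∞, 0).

z∈(-2.8571,0).

On y'=λy, z=hλ:
  k1=λy_n ⇒ h·k1=z·y_n;  k2=λ(1+1/4z)y_n ⇒ h·k2=z(1+1/4z)y_n
  y_{n+1}/y_n = 1 − 2/5z + 7/5z(1+1/4z) = 1 + z + 7/20z²
  ⇒ R(z) = 1 + z + 7/20z².

Solve |R(x)|<1 on ℝ⁻.
x=-1.23: |R|=0.2995
R=1: x+7/20x²=0 ⇒ x=−20/7=-2.8571; min R=1−1/(4·7/20)=0.2857>−1
Confirm numerically:
  x=-2.647: |R|=0.80531 <1
  x=-2.151: |R|=0.46838 <1
  x=-2.101: |R|=0.44397 <1
  x=-3.423: |R|=1.67793 >1
  x=-3.404: |R|=1.65153 >1
  x=-2.978: |R|=1.12597 >1
Stable set (-2.8571, 0).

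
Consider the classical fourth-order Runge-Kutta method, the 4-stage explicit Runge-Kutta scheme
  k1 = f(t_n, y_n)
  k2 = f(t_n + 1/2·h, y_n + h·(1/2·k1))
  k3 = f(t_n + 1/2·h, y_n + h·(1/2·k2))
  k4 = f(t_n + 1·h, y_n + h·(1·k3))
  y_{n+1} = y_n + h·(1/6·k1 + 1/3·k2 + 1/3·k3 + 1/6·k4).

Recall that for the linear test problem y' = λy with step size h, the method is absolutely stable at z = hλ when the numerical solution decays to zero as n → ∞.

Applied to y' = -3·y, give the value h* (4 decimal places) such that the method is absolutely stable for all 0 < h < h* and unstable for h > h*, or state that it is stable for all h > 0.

On y'=λy, z=hλ:
  order 4, 4-stage ⇒ R(z)=1+z+z^2/2+z^3/6+z^4/24
  (e.g. R(-0.89)=0.41470, |R|=0.41470)

Solve |R(x)|<1 on ℝ⁻.
x=-0.89: |R|=0.4147
|R(-2.62)|=0.7781 |R(-2.42)|=0.5752 |R(-1.1)|=0.3442
Bisect:
  x_lo=-3.1054 |R|=1.6002  x_hi=-0.3327 |R|=0.7171
  mid=-1.71905 |R|=0.27571 →hi
  mid=-2.41225 |R|=0.56861 →hi
  mid=-2.75885 |R|=0.96086 →hi
  mid=-2.93215 |R|=1.24495 →lo
  mid=-2.84550 |R|=1.09463 →lo
  mid=-2.80217 |R|=1.02575 →lo
  mid=-2.78051 |R|=0.99282 →hi
  ...
  [-2.78542,-2.78525] ⇒ x*=-2.7853
Interval (-2.7853, 0).

(-2.7853,0); λ=-3 ⇒ h* = 0.9284.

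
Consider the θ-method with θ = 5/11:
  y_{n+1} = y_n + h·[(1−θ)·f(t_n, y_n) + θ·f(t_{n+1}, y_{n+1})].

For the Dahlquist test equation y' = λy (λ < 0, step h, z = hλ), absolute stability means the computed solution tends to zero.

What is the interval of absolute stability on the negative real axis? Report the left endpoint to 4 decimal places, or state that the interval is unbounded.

On y'=λy, z=hλ:
  y_{n+1} = y_n + z·[6/11·y_n + 5/11·y_{n+1}] ⇒ (1 − 5/11z)y_{n+1} = (1 + 6/11z)y_n
  ⇒ R(z) = (1 + 6/11z)/(1 − 5/11z).

Find x<0 with |R(x)|<1.
x=-1.68: |R|=0.0474
R=−1: 1+6/11x = −1+5/11x ⇒ -1/11x=2 ⇒ x=2/(-1/11)=-22.0000
Confirm numerically:
  x=-21.388: |R|=0.99481 <1
  x=-12.717: |R|=0.87554 <1
  x=-11.647: |R|=0.85047 <1
  x=-9.274: |R|=0.77818 <1
  x=-22.538: |R|=1.00435 >1
  x=-22.426: |R|=1.00346 >1
Stable set (-22.0000, 0).

(-22.0000, 0).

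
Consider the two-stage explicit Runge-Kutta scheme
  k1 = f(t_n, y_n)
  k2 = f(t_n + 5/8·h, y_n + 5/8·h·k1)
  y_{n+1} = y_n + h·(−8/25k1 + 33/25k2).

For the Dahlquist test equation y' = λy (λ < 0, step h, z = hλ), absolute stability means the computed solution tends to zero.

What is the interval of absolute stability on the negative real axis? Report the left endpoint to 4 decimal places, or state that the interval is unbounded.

z∈(-1.2121,0).

Test eqn y'=λy, z=hλ:
  k1=λy_n ⇒ h·k1=z·y_n;  k2=λ(1+5/8z)y_n ⇒ h·k2=z(1+5/8z)y_n
  y_{n+1}/y_n = 1 − 8/25z + 33/25z(1+5/8z) = 1 + z + 33/40z²
  Hence R(z) = 1 + z + 33/40z².

Need |R(x)|<1, x<0.
x=-1.14: |R|=0.9322
R=1: x+33/40x²=0 ⇒ x=−40/33=-1.2121; min R=1−1/(4·33/40)=0.6970>−1
Confirm numerically:
  x=-1.083: |R|=0.88463 <1
  x=-0.923: |R|=0.77984 <1
  x=-0.686: |R|=0.70224 <1
  x=-0.487: |R|=0.70866 <1
  x=-1.635: |R|=1.57041 >1
  x=-1.463: |R|=1.30280 >1
  x=-1.321: |R|=1.11866 >1
Interval (-1.2121, 0).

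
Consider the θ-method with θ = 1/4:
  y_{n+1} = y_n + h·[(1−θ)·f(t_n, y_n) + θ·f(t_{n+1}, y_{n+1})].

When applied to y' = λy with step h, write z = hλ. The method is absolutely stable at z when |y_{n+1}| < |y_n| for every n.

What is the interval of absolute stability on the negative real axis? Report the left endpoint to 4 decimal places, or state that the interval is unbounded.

(-4.0000, 0).

With y'=λy (z=hλ):
  y_{n+1} = y_n + z·[3/4·y_n + 1/4·y_{n+1}] ⇒ (1 − 1/4z)y_{n+1} = (1 + 3/4z)y_n
  so R(z) = (1 + 3/4z)/(1 − 1/4z).

Need |R(x)|<1, x<0.
x=-0.47: |R|=0.5794
R=−1: 1+3/4x = −1+1/4x ⇒ -1/2x=2 ⇒ x=2/(-1/2)=-4.0000
Confirm numerically:
  x=-3.876: |R|=0.96851 <1
  x=-3.483: |R|=0.86182 <1
  x=-2.389: |R|=0.49570 <1
  x=-4.292: |R|=1.07043 >1
  x=-4.224: |R|=1.05447 >1
  x=-4.219: |R|=1.05329 >1
So |R|<1 on (-4.0000, 0).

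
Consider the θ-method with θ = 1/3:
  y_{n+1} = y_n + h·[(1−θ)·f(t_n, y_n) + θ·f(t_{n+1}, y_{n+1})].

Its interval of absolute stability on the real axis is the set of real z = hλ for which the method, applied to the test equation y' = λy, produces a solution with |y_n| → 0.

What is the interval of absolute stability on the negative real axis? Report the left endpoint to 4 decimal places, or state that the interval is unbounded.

Set f=λy, z=hλ:
  y_{n+1} = y_n + z·[2/3·y_n + 1/3·y_{n+1}] ⇒ (1 − 1/3z)y_{n+1} = (1 + 2/3z)y_n
  R(z) = (1 + 2/3z)/(1 − 1/3z).

Solve |R(x)|<1 on ℝ⁻.
x=-1.47: |R|=0.0134
R=−1: 1+2/3x = −1+1/3x ⇒ -1/3x=2 ⇒ x=2/(-1/3)=-6.0000
Confirm numerically:
  x=-4.630: |R|=0.82045 <1
  x=-4.571: |R|=0.81125 <1
  x=-3.891: |R|=0.69395 <1
  x=-6.541: |R|=1.05670 >1
  x=-6.206: |R|=1.02238 >1
Stable set (-6.0000, 0).

z∈(-6.0000,0).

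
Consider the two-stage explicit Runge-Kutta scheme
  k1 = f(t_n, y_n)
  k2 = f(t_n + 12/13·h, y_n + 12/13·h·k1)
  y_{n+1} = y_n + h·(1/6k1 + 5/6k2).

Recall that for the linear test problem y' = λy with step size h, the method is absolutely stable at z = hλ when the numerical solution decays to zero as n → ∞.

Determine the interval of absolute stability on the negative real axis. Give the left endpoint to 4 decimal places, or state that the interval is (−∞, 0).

On y'=λy, z=hλ:
  k1=λy_n ⇒ h·k1=z·y_n;  k2=λ(1+12/13z)y_n ⇒ h·k2=z(1+12/13z)y_n
  y_{n+1}/y_n = 1 + 1/6z + 5/6z(1+12/13z) = 1 + z + 10/13z²
  ⇒ R(z) = 1 + z + 10/13z².

Find x<0 with |R(x)|<1.
x=-1.43: |R|=1.1430
R=1: x+10/13x²=0 ⇒ x=−13/10=-1.3000; min R=1−1/(4·10/13)=0.6750>−1
Confirm numerically:
  x=-1.249: |R|=0.95100 <1
  x=-1.010: |R|=0.77469 <1
  x=-0.794: |R|=0.69095 <1
  x=-0.634: |R|=0.67520 <1
  x=-1.373: |R|=1.07710 >1
  x=-1.332: |R|=1.03279 >1
So |R|<1 on (-1.3000, 0).

z∈(-1.3000,0).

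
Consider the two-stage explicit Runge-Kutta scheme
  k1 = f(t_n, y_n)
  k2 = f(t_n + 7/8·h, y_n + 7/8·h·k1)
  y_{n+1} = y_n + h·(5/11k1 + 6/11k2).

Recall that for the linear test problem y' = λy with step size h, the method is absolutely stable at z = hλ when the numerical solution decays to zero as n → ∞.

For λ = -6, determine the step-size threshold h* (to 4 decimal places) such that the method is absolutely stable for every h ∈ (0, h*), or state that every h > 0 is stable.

Set f=λy, z=hλ:
  k1=λy_n ⇒ h·k1=z·y_n;  k2=λ(1+7/8z)y_n ⇒ h·k2=z(1+7/8z)y_n
  y_{n+1}/y_n = 1 + 5/11z + 6/11z(1+7/8z) = 1 + z + 21/44z²
  ⇒ R(z) = 1 + z + 21/44z².

Boundary: |R(x)|=1, x<0.
x=-1.08: |R|=0.4767
R=1: x+21/44x²=0 ⇒ x=−44/21=-2.0952; min R=1−1/(4·21/44)=0.4762>−1
Confirm numerically:
  x=-1.815: |R|=0.75724 <1
  x=-1.805: |R|=0.74997 <1
  x=-1.780: |R|=0.73219 <1
  x=-2.469: |R|=1.44044 >1
  x=-2.371: |R|=1.31206 >1
  x=-2.186: |R|=1.09469 >1
So |R|<1 on (-2.0952, 0).

(-2.0952,0); λ=-6 ⇒ h* = (44/21)/6 = 0.3492.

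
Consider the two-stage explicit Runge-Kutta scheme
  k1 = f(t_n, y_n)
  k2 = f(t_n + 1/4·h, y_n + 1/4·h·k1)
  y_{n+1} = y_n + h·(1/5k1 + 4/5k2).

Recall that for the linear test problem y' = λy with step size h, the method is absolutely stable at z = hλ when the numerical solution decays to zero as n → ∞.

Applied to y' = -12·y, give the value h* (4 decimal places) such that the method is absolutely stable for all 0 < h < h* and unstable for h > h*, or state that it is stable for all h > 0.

On y'=λy, z=hλ:
  k1=λy_n ⇒ h·k1=z·y_n;  k2=λ(1+1/4z)y_n ⇒ h·k2=z(1+1/4z)y_n
  y_{n+1}/y_n = 1 + 1/5z + 4/5z(1+1/4z) = 1 + z + 1/5z²
  Hence R(z) = 1 + z + 1/5z².

Solve |R(x)|<1 on ℝ⁻.
x=-1.76: |R|=0.1405
R=1: x+1/5x²=0 ⇒ x=−5=-5.0000; min R=1−1/(4·1/5)=-0.2500>−1
Confirm numerically:
  x=-4.864: |R|=0.86770 <1
  x=-3.919: |R|=0.15271 <1
  x=-2.869: |R|=0.22277 <1
  x=-2.099: |R|=0.21784 <1
  x=-5.484: |R|=1.53085 >1
  x=-5.053: |R|=1.05356 >1
Stable set (-5.0000, 0).

(-5.0000,0); λ=-12 ⇒ h* = (5)/12 = 0.4167.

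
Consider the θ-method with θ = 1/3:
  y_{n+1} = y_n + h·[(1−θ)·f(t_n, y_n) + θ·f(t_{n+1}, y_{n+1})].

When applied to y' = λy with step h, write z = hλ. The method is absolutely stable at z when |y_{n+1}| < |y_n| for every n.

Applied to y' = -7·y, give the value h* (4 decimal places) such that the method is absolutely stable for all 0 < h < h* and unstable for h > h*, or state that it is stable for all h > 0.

(-6.0000,0); λ=-7 ⇒ h* = (6)/7 = 0.8571.

Test eqn y'=λy, z=hλ:
  y_{n+1} = y_n + z·[2/3·y_n + 1/3·y_{n+1}] ⇒ (1 − 1/3z)y_{n+1} = (1 + 2/3z)y_n
  so R(z) = (1 + 2/3z)/(1 − 1/3z).

Boundary: |R(x)|=1, x<0.
x=-0.62: |R|=0.4862
R=−1: 1+2/3x = −1+1/3x ⇒ -1/3x=2 ⇒ x=2/(-1/3)=-6.0000
Confirm numerically:
  x=-5.315: |R|=0.91762 <1
  x=-5.263: |R|=0.91081 <1
  x=-3.551: |R|=0.62616 <1
  x=-6.560: |R|=1.05858 >1
  x=-6.419: |R|=1.04448 >1
Interval (-6.0000, 0).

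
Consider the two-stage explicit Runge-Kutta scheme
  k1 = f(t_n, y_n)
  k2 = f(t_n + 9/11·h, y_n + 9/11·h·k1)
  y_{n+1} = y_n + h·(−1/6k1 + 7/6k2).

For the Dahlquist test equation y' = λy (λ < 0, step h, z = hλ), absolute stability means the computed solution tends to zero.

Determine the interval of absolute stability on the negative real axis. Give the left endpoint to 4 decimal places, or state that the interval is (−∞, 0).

With y'=λy (z=hλ):
  k1=λy_n ⇒ h·k1=z·y_n;  k2=λ(1+9/11z)y_n ⇒ h·k2=z(1+9/11z)y_n
  y_{n+1}/y_n = 1 − 1/6z + 7/6z(1+9/11z) = 1 + z + 21/22z²
  ⇒ R(z) = 1 + z + 21/22z².

Find x<0 with |R(x)|<1.
x=-0.68: |R|=0.7614
R=1: x+21/22x²=0 ⇒ x=−22/21=-1.0476; min R=1−1/(4·21/22)=0.7381>−1
Confirm numerically:
  x=-0.896: |R|=0.87032 <1
  x=-0.663: |R|=0.75659 <1
  x=-0.454: |R|=0.74275 <1
  x=-1.621: |R|=1.88720 >1
  x=-1.585: |R|=1.81303 >1
  x=-1.172: |R|=1.13915 >1
So |R|<1 on (-1.0476, 0).

z∈(-1.0476,0).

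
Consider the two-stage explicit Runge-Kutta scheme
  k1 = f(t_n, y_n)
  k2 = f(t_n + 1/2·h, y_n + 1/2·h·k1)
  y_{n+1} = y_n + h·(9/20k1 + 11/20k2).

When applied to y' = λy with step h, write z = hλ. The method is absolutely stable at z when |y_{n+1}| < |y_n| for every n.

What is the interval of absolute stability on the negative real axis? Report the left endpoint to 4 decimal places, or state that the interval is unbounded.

(-3.6364, 0).

Set f=λy, z=hλ:
  k1=λy_n ⇒ h·k1=z·y_n;  k2=λ(1+1/2z)y_n ⇒ h·k2=z(1+1/2z)y_n
  y_{n+1}/y_n = 1 + 9/20z + 11/20z(1+1/2z) = 1 + z + 11/40z²
  R(z) = 1 + z + 11/40z².

Solve |R(x)|<1 on ℝ⁻.
x=-1.45: |R|=0.1282
R=1: x+11/40x²=0 ⇒ x=−40/11=-3.6364; min R=1−1/(4·11/40)=0.0909>−1
Confirm numerically:
  x=-3.173: |R|=0.59568 <1
  x=-2.884: |R|=0.40330 <1
  x=-2.673: |R|=0.29186 <1
  x=-2.253: |R|=0.14290 <1
  x=-4.161: |R|=1.60033 >1
  x=-3.945: |R|=1.33483 >1
  x=-3.708: |R|=1.07305 >1
Interval (-3.6364, 0).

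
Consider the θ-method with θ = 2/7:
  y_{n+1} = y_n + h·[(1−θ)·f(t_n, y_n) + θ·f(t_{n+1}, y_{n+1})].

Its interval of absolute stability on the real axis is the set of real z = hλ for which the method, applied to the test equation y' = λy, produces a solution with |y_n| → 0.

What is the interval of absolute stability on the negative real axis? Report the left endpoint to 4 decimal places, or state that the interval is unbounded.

With y'=λy (z=hλ):
  y_{n+1} = y_n + z·[5/7·y_n + 2/7·y_{n+1}] ⇒ (1 − 2/7z)y_{n+1} = (1 + 5/7z)y_n
  Hence R(z) = (1 + 5/7z)/(1 − 2/7z).

Boundary: |R(x)|=1, x<0.
x=-1.53: |R|=0.0646
R=−1: 1+5/7x = −1+2/7x ⇒ -3/7x=2 ⇒ x=2/(-3/7)=-4.6667
Confirm numerically:
  x=-4.494: |R|=0.96760 <1
  x=-4.032: |R|=0.87361 <1
  x=-3.013: |R|=0.61915 <1
  x=-2.302: |R|=0.38866 <1
  x=-5.251: |R|=1.10016 >1
  x=-5.187: |R|=1.08985 >1
  x=-4.852: |R|=1.03329 >1
So |R|<1 on (-4.6667, 0).

(-4.6667, 0).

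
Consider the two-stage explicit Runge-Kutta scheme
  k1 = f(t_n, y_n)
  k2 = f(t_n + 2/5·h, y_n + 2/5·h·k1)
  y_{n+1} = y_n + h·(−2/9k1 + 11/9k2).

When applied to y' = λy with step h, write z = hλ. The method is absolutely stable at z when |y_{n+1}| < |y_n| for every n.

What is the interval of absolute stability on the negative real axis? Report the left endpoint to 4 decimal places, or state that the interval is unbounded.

(-2.0455, 0).

Test eqn y'=λy, z=hλ:
  k1=λy_n ⇒ h·k1=z·y_n;  k2=λ(1+2/5z)y_n ⇒ h·k2=z(1+2/5z)y_n
  y_{n+1}/y_n = 1 − 2/9z + 11/9z(1+2/5z) = 1 + z + 22/45z²
  R(z) = 1 + z + 22/45z².

Find x<0 with |R(x)|<1.
x=-1.37: |R|=0.5476
R=1: x+22/45x²=0 ⇒ x=−45/22=-2.0455; min R=1−1/(4·22/45)=0.4886>−1
Confirm numerically:
  x=-1.862: |R|=0.83300 <1
  x=-1.754: |R|=0.75007 <1
  x=-1.187: |R|=0.50183 <1
  x=-0.985: |R|=0.48933 <1
  x=-2.596: |R|=1.69873 >1
  x=-2.246: |R|=1.22021 >1
  x=-2.134: |R|=1.09238 >1
Interval (-2.0455, 0).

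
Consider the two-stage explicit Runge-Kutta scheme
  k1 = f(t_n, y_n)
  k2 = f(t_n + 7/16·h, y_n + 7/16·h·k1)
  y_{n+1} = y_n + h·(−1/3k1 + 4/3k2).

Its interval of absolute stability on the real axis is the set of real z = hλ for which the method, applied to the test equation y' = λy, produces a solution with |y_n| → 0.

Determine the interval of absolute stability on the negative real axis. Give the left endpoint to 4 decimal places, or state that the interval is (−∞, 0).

With y'=λy (z=hλ):
  k1=λy_n ⇒ h·k1=z·y_n;  k2=λ(1+7/16z)y_n ⇒ h·k2=z(1+7/16z)y_n
  y_{n+1}/y_n = 1 − 1/3z + 4/3z(1+7/16z) = 1 + z + 7/12z²
  ⇒ R(z) = 1 + z + 7/12z².

Find x<0 with |R(x)|<1.
x=-0.67: |R|=0.5919
R=1: x+7/12x²=0 ⇒ x=−12/7=-1.7143; min R=1−1/(4·7/12)=0.5714>−1
Confirm numerically:
  x=-1.585: |R|=0.88046 <1
  x=-0.995: |R|=0.58251 <1
  x=-0.795: |R|=0.57368 <1
  x=-0.707: |R|=0.58458 <1
  x=-2.212: |R|=1.64222 >1
  x=-2.188: |R|=1.60462 >1
  x=-1.892: |R|=1.19614 >1
Interval (-1.7143, 0).

(-1.7143, 0).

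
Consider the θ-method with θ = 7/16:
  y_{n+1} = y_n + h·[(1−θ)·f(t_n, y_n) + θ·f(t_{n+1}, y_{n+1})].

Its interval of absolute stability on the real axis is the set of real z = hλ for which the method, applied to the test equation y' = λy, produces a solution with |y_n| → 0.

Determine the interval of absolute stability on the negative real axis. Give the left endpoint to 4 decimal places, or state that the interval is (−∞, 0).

With y'=λy (z=hλ):
  y_{n+1} = y_n + z·[9/16·y_n + 7/16·y_{n+1}] ⇒ (1 − 7/16z)y_{n+1} = (1 + 9/16z)y_n
  R(z) = (1 + 9/16z)/(1 − 7/16z).

Boundary: |R(x)|=1, x<0.
x=-0.79: |R|=0.4129
R=−1: 1+9/16x = −1+7/16x ⇒ -1/8x=2 ⇒ x=2/(-1/8)=-16.0000
Confirm numerically:
  x=-13.231: |R|=0.94901 <1
  x=-7.684: |R|=0.76168 <1
  x=-7.578: |R|=0.75605 <1
  x=-16.563: |R|=1.00853 >1
  x=-16.078: |R|=1.00121 >1
  x=-16.074: |R|=1.00115 >1
So |R|<1 on (-16.0000, 0).

(-16.0000, 0).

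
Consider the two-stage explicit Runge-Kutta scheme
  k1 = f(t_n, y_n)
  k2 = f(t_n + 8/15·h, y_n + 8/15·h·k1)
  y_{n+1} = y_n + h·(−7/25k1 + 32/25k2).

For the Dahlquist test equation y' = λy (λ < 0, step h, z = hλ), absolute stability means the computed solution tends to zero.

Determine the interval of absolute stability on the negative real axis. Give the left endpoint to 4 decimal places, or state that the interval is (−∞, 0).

z∈(-1.4648,0).

On y'=λy, z=hλ:
  k1=λy_n ⇒ h·k1=z·y_n;  k2=λ(1+8/15z)y_n ⇒ h·k2=z(1+8/15z)y_n
  y_{n+1}/y_n = 1 − 7/25z + 32/25z(1+8/15z) = 1 + z + 256/375z²
  Hence R(z) = 1 + z + 256/375z².

Boundary: |R(x)|=1, x<0.
x=-1.14: |R|=0.7472
R=1: x+256/375x²=0 ⇒ x=−375/256=-1.4648; min R=1−1/(4·256/375)=0.6338>−1
Confirm numerically:
  x=-1.131: |R|=0.74224 <1
  x=-0.763: |R|=0.63443 <1
  x=-0.677: |R|=0.63589 <1
  x=-2.004: |R|=1.73760 >1
  x=-1.898: |R|=1.56124 >1
So |R|<1 on (-1.4648, 0).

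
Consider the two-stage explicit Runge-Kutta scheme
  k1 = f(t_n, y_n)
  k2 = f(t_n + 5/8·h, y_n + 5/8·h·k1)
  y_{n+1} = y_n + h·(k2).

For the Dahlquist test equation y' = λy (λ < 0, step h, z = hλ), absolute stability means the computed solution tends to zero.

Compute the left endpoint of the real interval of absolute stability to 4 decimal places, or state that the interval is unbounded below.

z* = -1.6000.

Test eqn y'=λy, z=hλ:
  k1=λy_n ⇒ h·k1=z·y_n;  k2=λ(1+5/8z)y_n ⇒ h·k2=z(1+5/8z)y_n
  y_{n+1}/y_n = 1 + z(1+5/8z) = 1 + z + 5/8z²
  so R(z) = 1 + z + 5/8z².

Find x<0 with |R(x)|<1.
x=-1.7: |R|=1.1062
R=1: x+5/8x²=0 ⇒ x=−8/5=-1.6000; min R=1−1/(4·5/8)=0.6000>−1
Confirm numerically:
  x=-1.510: |R|=0.91506 <1
  x=-1.472: |R|=0.88224 <1
  x=-1.112: |R|=0.66084 <1
  x=-1.066: |R|=0.64422 <1
  x=-2.048: |R|=1.57344 >1
  x=-2.007: |R|=1.51053 >1
  x=-1.921: |R|=1.38540 >1
Interval (-1.6000, 0).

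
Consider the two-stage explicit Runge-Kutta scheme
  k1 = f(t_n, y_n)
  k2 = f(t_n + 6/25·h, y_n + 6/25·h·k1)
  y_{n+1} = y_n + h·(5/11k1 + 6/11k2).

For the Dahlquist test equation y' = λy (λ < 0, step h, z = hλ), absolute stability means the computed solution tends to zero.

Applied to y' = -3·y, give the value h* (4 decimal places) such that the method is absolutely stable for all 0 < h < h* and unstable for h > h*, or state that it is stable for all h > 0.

On y'=λy, z=hλ:
  k1=λy_n ⇒ h·k1=z·y_n;  k2=λ(1+6/25z)y_n ⇒ h·k2=z(1+6/25z)y_n
  y_{n+1}/y_n = 1 + 5/11z + 6/11z(1+6/25z) = 1 + z + 36/275z²
  R(z) = 1 + z + 36/275z².

Find x<0 with |R(x)|<1.
x=-1.58: |R|=0.2532
R=1: x+36/275x²=0 ⇒ x=−275/36=-7.6389; min R=1−1/(4·36/275)=-0.9097>−1
Confirm numerically:
  x=-6.744: |R|=0.20995 <1
  x=-6.148: |R|=0.19991 <1
  x=-5.541: |R|=0.52174 <1
  x=-8.085: |R|=1.47216 >1
  x=-7.757: |R|=1.11994 >1
Interval (-7.6389, 0).

(-7.6389,0); λ=-3 ⇒ h* = (275/36)/3 = 2.5463.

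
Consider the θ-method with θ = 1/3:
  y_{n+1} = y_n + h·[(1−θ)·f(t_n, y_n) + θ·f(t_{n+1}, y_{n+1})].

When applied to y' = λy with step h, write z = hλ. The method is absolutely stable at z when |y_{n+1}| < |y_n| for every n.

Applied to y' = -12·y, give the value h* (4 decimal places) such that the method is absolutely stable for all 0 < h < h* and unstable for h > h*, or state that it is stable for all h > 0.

(-6.0000,0); λ=-12 ⇒ h* = (6)/12 = 0.5000.

Set f=λy, z=hλ:
  y_{n+1} = y_n + z·[2/3·y_n + 1/3·y_{n+1}] ⇒ (1 − 1/3z)y_{n+1} = (1 + 2/3z)y_n
  Hence R(z) = (1 + 2/3z)/(1 − 1/3z).

Boundary: |R(x)|=1, x<0.
x=-1.13: |R|=0.1792
R=−1: 1+2/3x = −1+1/3x ⇒ -1/3x=2 ⇒ x=2/(-1/3)=-6.0000
Confirm numerically:
  x=-4.770: |R|=0.84170 <1
  x=-4.130: |R|=0.73773 <1
  x=-3.042: |R|=0.51043 <1
  x=-6.093: |R|=1.01023 >1
  x=-6.070: |R|=1.00772 >1
Interval (-6.0000, 0).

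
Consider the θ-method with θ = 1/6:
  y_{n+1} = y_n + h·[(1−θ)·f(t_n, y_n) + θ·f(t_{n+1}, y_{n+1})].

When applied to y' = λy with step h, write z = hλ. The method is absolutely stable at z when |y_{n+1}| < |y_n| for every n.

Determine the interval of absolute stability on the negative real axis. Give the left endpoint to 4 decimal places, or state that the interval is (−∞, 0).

Test eqn y'=λy, z=hλ:
  y_{n+1} = y_n + z·[5/6·y_n + 1/6·y_{n+1}] ⇒ (1 − 1/6z)y_{n+1} = (1 + 5/6z)y_n
  so R(z) = (1 + 5/6z)/(1 − 1/6z).

Find x<0 with |R(x)|<1.
x=-1.13: |R|=0.0491
R=−1: 1+5/6x = −1+1/6x ⇒ -2/3x=2 ⇒ x=2/(-2/3)=-3.0000
Confirm numerically:
  x=-2.900: |R|=0.95506 <1
  x=-2.702: |R|=0.86302 <1
  x=-1.566: |R|=0.24187 <1
  x=-3.566: |R|=1.23667 >1
  x=-3.351: |R|=1.15014 >1
  x=-3.126: |R|=1.05523 >1
Interval (-3.0000, 0).

z∈(-3.0000,0).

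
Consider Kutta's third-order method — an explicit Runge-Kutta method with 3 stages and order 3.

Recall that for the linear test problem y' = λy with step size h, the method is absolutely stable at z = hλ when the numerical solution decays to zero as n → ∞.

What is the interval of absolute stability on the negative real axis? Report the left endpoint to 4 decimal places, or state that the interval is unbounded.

With y'=λy (z=hλ):
  order 3, 3-stage ⇒ R(z)=1+z+z^2/2+z^3/6
  (e.g. R(-0.55)=0.57352, |R|=0.57352)

Find x<0 with |R(x)|<1.
x=-0.55: |R|=0.5735
|R(-2.35)|=0.7517 |R(-2.23)|=0.5918 |R(-1.83)|=0.1770
Bisect:
  x_lo=-3.2407 |R|=2.6622  x_hi=-0.0540 |R|=0.9475
  mid=-1.64735 |R|=0.03556 →hi
  mid=-2.44405 |R|=0.89057 →hi
  mid=-2.84240 |R|=1.63018 →lo
  mid=-2.64322 |R|=1.22778 →lo
  mid=-2.54364 |R|=1.05152 →lo
  mid=-2.49384 |R|=0.96919 →hi
  mid=-2.51874 |R|=1.00988 →lo
  mid=-2.50629 |R|=0.98942 →hi
  ...
  [-2.51290,-2.51271] ⇒ x*=-2.5127
So |R|<1 on (-2.5127, 0).

z∈(-2.5127,0).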